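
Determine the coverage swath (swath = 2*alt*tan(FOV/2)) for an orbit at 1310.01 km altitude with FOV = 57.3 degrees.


FOV = 57.3 deg = 1.0001 rad
swath = 2 * alt * tan(FOV/2) = 2 * 1310.01 * tan(0.5000368)
swath = 2 * 1310.01 * 0.5463503
swath = 1431.4487 km

1431.4487 km


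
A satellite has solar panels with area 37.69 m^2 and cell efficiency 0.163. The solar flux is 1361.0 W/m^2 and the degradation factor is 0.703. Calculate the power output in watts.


P = area * eta * S * degradation
P = 37.69 * 0.163 * 1361.0 * 0.703
P = 5877.9677 W

5877.9677 W


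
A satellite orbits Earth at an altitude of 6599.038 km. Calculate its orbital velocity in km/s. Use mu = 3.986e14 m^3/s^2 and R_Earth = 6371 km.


r = R_E + alt = 6371.0 + 6599.038 = 12970.0380 km = 1.2970038e+07 m
v = sqrt(mu/r) = sqrt(3.986e14 / 1.2970038e+07) = 5543.6783 m/s = 5.5437 km/s

5.5437 km/s


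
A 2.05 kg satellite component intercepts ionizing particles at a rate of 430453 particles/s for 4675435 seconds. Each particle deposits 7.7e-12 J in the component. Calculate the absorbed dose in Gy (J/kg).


Total energy deposited = rate * time * E_per
  = 430453 * 4675435 * 7.7e-12 = 15.4967 J
Dose = E_total / mass = 15.4967 / 2.05
Dose = 7.5594 Gy

7.5594 Gy


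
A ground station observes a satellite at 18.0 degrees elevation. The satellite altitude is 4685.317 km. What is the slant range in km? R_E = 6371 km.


h = 4685.317 km, el = 18.0 deg
d = -R_E*sin(el) + sqrt((R_E*sin(el))^2 + 2*R_E*h + h^2)
d = -6371.0000*sin(0.3141593) + sqrt((6371.0000*0.309017)^2 + 2*6371.0000*4685.317 + 4685.317^2)
d = 7279.4131 km

7279.4131 km


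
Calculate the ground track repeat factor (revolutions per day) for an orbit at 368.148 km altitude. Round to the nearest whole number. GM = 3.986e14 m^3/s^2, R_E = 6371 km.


r = 6.739148e+06 m
T = 2*pi*sqrt(r^3/mu) = 5505.7782 s = 91.7630 min
revs/day = 1440 / 91.7630 = 15.6926
Rounded: 16 revolutions per day

16 revolutions per day


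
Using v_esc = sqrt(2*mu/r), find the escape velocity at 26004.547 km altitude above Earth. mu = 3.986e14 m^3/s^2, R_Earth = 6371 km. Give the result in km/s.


r = 6371.0 + 26004.547 = 32375.5470 km = 3.2375547e+07 m
v_esc = sqrt(2*mu/r) = sqrt(2*3.986e14 / 3.2375547e+07)
v_esc = 4962.2094 m/s = 4.9622 km/s

4.9622 km/s


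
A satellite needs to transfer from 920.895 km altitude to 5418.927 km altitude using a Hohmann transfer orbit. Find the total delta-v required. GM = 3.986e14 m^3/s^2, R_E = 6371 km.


r1 = 7291.8950 km = 7.291895e+06 m
r2 = 11789.9270 km = 1.1789927e+07 m
dv1 = sqrt(mu/r1)*(sqrt(2*r2/(r1+r2)) - 1) = 825.3404 m/s
dv2 = sqrt(mu/r2)*(1 - sqrt(2*r1/(r1+r2))) = 731.2958 m/s
total dv = |dv1| + |dv2| = 825.3404 + 731.2958 = 1556.6363 m/s = 1.5566 km/s

1.5566 km/s


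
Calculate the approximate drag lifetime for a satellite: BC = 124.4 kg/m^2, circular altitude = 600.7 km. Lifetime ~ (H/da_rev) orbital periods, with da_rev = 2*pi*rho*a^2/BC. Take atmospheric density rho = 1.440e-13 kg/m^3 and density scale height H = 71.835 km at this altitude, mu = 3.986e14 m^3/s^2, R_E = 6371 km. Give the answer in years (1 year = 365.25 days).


a = R_E + alt = 6971.7000 km = 6.9717e+06 m
da_rev = 2*pi*rho*a^2/BC = 2*pi*1.440e-13*(6.9717e+06)^2/124.4 = 0.353508094 m per revolution
N = H/da_rev = 71835.0000 m / 0.353508094 m = 203206.0971 revolutions
P = 2*pi*sqrt(a^3/mu) = 5793.2098 s
lifetime = N*P = 203206.0971 * 5793.2098 = 1.1772156e+09 s = 13625.1800 days
years = 13625.1800 / 365.25 = 37.3037 years

37.3037 years


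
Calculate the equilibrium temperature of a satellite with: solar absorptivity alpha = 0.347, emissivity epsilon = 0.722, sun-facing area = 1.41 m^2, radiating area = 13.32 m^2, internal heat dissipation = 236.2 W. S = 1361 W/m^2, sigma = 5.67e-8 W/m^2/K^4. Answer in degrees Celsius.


Numerator = alpha*S*A_sun + Q_int = 0.347*1361*1.41 + 236.2 = 902.0965 W
Denominator = eps*sigma*A_rad = 0.722*5.67e-8*13.32 = 5.4528617e-07 W/K^4
T^4 = 1.6543542e+09 K^4
T = 201.6773 K = -71.4727 C

-71.4727 degrees Celsius


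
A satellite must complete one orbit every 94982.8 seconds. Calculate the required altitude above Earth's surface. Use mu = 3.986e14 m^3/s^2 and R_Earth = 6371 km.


T = 94982.8 s
r = (mu*T^2/(4*pi^2))^(1/3) = (3.986e14 * 94982.8^2 / (4*pi^2))^(1/3)
r = 4.4994127e+07 m = 44994.1271 km
alt = r - R_E = 44994.1271 - 6371 = 38623.1271 km

38623.1271 km


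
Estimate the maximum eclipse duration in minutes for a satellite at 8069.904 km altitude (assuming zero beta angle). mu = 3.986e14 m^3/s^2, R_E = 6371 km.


r = 14440.9040 km
T = 287.8403 min
Eclipse fraction = arcsin(R_E/r)/pi = arcsin(6371.0000/14440.9040)/pi
= arcsin(0.4411774)/pi = 0.145439
Eclipse duration = 0.145439 * 287.8403 = 41.8632 min

41.8632 minutes


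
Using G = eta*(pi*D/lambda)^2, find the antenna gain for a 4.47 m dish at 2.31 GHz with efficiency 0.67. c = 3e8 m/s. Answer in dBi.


lambda = c/f = 3e8 / 2.31e+09 = 0.1298701 m
G = eta*(pi*D/lambda)^2 = 0.67*(pi*4.47/0.1298701)^2
G = 7833.7741 (linear)
G = 10*log10(7833.7741) = 38.9397 dBi

38.9397 dBi


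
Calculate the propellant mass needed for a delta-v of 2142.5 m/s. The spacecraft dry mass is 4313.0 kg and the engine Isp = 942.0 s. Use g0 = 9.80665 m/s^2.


ve = Isp * g0 = 942.0 * 9.80665 = 9237.864300 m/s
mass ratio = exp(dv/ve) = exp(2142.5/9237.864300) = 1.26102628
m_prop = m_dry * (mr - 1) = 4313.0 * (1.26102628 - 1)
m_prop = 1125.8064 kg

1125.8064 kg


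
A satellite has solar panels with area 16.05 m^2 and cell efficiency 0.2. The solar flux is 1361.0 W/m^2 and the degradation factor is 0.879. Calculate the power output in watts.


P = area * eta * S * degradation
P = 16.05 * 0.2 * 1361.0 * 0.879
P = 3840.1840 W

3840.1840 W


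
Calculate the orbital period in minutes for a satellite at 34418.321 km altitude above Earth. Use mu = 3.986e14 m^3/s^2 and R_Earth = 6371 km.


r = 40789.3210 km = 4.0789321e+07 m
T = 2*pi*sqrt(r^3/mu) = 2*pi*sqrt(6.7863996e+22 / 3.986e14)
T = 81984.3457 s = 1366.4058 min

1366.4058 minutes


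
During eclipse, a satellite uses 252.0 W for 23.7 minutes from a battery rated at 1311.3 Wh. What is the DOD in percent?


E_used = P * t / 60 = 252.0 * 23.7 / 60 = 99.5400 Wh
DOD = E_used / E_total * 100 = 99.5400 / 1311.3 * 100
DOD = 7.5909 %

7.5909 %


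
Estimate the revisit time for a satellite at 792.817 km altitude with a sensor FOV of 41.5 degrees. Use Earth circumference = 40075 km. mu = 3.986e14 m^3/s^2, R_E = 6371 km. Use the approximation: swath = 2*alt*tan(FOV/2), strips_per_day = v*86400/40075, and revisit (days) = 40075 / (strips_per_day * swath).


swath = 2*792.817*tan(0.3621558) = 600.7430 km
v = sqrt(mu/r) = 7459.2713 m/s = 7.4593 km/s
strips/day = v*86400/40075 = 7.4593*86400/40075 = 16.0819
coverage/day = strips * swath = 16.0819 * 600.7430 = 9661.0721 km
revisit = 40075 / 9661.0721 = 4.1481 days

4.1481 days


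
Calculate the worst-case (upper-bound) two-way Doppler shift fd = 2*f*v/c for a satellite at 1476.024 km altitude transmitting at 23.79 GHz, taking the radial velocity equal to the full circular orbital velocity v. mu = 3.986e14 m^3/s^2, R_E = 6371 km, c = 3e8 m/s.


r = 7.847024e+06 m
v = sqrt(mu/r) = 7127.1542 m/s (worst-case radial velocity)
f = 23.79 GHz = 2.379e+10 Hz
fd = 2*f*v/c = 2*2.379e+10*7127.1542/3.0e+08
fd = 1.1303667e+06 Hz

1.1304e+06 Hz


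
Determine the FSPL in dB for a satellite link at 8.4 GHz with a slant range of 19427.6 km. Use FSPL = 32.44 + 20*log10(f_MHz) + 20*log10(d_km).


f = 8.4 GHz = 8400.0000 MHz
d = 19427.6 km
FSPL = 32.44 + 20*log10(8400.0000) + 20*log10(19427.6)
FSPL = 32.44 + 78.4856 + 85.7684
FSPL = 196.6940 dB

196.6940 dB


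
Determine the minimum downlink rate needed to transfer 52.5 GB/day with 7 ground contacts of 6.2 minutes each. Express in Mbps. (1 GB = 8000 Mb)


total contact time = 7 * 6.2 * 60 = 2604.0000 s
data = 52.5 GB = 420000.0000 Mb
rate = 420000.0000 / 2604.0000 = 161.2903 Mbps

161.2903 Mbps


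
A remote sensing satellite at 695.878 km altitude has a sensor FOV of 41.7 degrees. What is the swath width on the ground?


FOV = 41.7 deg = 0.7278023 rad
swath = 2 * alt * tan(FOV/2) = 2 * 695.878 * tan(0.3639011)
swath = 2 * 695.878 * 0.3808633
swath = 530.0688 km

530.0688 km


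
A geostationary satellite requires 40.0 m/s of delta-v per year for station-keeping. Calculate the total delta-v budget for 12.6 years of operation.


dV = rate * years = 40.0 * 12.6
dV = 504.0000 m/s

504.0000 m/s


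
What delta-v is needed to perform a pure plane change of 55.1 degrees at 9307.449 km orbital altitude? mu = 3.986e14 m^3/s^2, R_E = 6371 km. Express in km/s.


r = 15678.4490 km = 1.5678449e+07 m
V = sqrt(mu/r) = 5042.1655 m/s
di = 55.1 deg = 0.9616764 rad
dV = 2*V*sin(di/2) = 2*5042.1655*sin(0.4808382)
dV = 4664.2300 m/s = 4.6642 km/s

4.6642 km/s


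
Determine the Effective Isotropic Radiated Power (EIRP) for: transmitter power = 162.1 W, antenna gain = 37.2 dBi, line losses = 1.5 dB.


Pt = 162.1 W = 22.0978 dBW
EIRP = Pt_dBW + Gt - losses = 22.0978 + 37.2 - 1.5 = 57.7978 dBW

57.7978 dBW


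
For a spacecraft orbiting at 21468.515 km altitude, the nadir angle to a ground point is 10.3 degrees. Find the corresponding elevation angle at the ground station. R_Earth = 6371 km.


r = R_E + alt = 27839.5150 km
Law of sines in the satellite / Earth-center / ground-point triangle:
  sin(nadir)/R_E = sin(90 + el)/r  =>  cos(el) = (r/R_E)*sin(nadir)
cos(el) = (27839.5150 / 6371.0000) * sin(10.3 deg) = 0.7813164
el = arccos(0.7813164) = 38.6187 deg
(Earth-central angle = 90 - nadir - el = 41.0813 deg)

38.6187 degrees


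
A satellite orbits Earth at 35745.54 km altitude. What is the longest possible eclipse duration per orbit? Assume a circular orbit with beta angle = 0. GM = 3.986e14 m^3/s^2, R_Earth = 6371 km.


r = 42116.5400 km
T = 1433.6363 min
Eclipse fraction = arcsin(R_E/r)/pi = arcsin(6371.0000/42116.5400)/pi
= arcsin(0.1512707)/pi = 0.04833653
Eclipse duration = 0.04833653 * 1433.6363 = 69.2970 min

69.2970 minutes


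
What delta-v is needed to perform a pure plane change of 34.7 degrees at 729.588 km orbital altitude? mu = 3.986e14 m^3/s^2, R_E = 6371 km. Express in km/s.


r = 7100.5880 km = 7.100588e+06 m
V = sqrt(mu/r) = 7492.4092 m/s
di = 34.7 deg = 0.6056293 rad
dV = 2*V*sin(di/2) = 2*7492.4092*sin(0.3028146)
dV = 4468.5919 m/s = 4.4686 km/s

4.4686 km/s


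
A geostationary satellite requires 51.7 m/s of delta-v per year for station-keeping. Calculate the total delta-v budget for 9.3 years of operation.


dV = rate * years = 51.7 * 9.3
dV = 480.8100 m/s

480.8100 m/s


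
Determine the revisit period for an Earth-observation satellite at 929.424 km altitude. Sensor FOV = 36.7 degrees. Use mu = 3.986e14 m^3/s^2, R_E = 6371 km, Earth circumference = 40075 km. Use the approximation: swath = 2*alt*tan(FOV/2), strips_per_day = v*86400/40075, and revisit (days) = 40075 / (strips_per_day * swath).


swath = 2*929.424*tan(0.3202679) = 616.5553 km
v = sqrt(mu/r) = 7389.1521 m/s = 7.3892 km/s
strips/day = v*86400/40075 = 7.3892*86400/40075 = 15.9307
coverage/day = strips * swath = 15.9307 * 616.5553 = 9822.1564 km
revisit = 40075 / 9822.1564 = 4.0801 days

4.0801 days


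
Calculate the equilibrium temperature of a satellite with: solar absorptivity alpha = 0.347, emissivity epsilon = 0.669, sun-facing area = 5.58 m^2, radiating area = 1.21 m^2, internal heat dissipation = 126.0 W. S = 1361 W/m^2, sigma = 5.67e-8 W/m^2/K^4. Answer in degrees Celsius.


Numerator = alpha*S*A_sun + Q_int = 0.347*1361*5.58 + 126.0 = 2761.2499 W
Denominator = eps*sigma*A_rad = 0.669*5.67e-8*1.21 = 4.5898083e-08 W/K^4
T^4 = 6.0160462e+10 K^4
T = 495.2538 K = 222.1038 C

222.1038 degrees Celsius


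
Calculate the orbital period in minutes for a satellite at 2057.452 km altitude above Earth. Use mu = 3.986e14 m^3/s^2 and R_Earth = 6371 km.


r = 8428.4520 km = 8.428452e+06 m
T = 2*pi*sqrt(r^3/mu) = 2*pi*sqrt(5.9874714e+20 / 3.986e14)
T = 7700.7486 s = 128.3458 min

128.3458 minutes


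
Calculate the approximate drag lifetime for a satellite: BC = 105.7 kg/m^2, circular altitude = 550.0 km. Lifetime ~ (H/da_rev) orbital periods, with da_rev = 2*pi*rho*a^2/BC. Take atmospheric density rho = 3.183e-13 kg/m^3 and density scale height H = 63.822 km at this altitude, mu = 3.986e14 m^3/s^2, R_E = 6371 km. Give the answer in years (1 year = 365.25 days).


a = R_E + alt = 6921.0000 km = 6.921e+06 m
da_rev = 2*pi*rho*a^2/BC = 2*pi*3.183e-13*(6.921e+06)^2/105.7 = 0.906315105 m per revolution
N = H/da_rev = 63822.0000 m / 0.906315105 m = 70419.2169 revolutions
P = 2*pi*sqrt(a^3/mu) = 5730.1303 s
lifetime = N*P = 70419.2169 * 5730.1303 = 4.0351129e+08 s = 4670.2695 days
years = 4670.2695 / 365.25 = 12.7865 years

12.7865 years


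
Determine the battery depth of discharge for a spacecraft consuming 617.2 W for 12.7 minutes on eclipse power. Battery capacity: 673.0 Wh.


E_used = P * t / 60 = 617.2 * 12.7 / 60 = 130.6407 Wh
DOD = E_used / E_total * 100 = 130.6407 / 673.0 * 100
DOD = 19.4117 %

19.4117 %


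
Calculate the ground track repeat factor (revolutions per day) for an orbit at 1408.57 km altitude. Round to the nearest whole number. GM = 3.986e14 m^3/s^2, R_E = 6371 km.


r = 7.77957e+06 m
T = 2*pi*sqrt(r^3/mu) = 6828.8034 s = 113.8134 min
revs/day = 1440 / 113.8134 = 12.6523
Rounded: 13 revolutions per day

13 revolutions per day


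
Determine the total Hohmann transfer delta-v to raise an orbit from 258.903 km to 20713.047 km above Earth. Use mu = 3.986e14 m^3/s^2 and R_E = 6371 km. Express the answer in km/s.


r1 = 6629.9030 km = 6.629903e+06 m
r2 = 27084.0470 km = 2.7084047e+07 m
dv1 = sqrt(mu/r1)*(sqrt(2*r2/(r1+r2)) - 1) = 2074.5735 m/s
dv2 = sqrt(mu/r2)*(1 - sqrt(2*r1/(r1+r2))) = 1430.4046 m/s
total dv = |dv1| + |dv2| = 2074.5735 + 1430.4046 = 3504.9781 m/s = 3.5050 km/s

3.5050 km/s


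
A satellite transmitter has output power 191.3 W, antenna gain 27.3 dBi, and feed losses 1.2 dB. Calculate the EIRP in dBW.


Pt = 191.3 W = 22.8171 dBW
EIRP = Pt_dBW + Gt - losses = 22.8171 + 27.3 - 1.2 = 48.9171 dBW

48.9171 dBW


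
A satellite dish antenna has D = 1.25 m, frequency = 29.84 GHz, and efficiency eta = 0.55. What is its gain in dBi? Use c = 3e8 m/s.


lambda = c/f = 3e8 / 2.984e+10 = 0.01005362 m
G = eta*(pi*D/lambda)^2 = 0.55*(pi*1.25/0.01005362)^2
G = 83914.6117 (linear)
G = 10*log10(83914.6117) = 49.2384 dBi

49.2384 dBi


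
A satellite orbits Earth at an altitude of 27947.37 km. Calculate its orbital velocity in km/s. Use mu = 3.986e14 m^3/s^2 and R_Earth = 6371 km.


r = R_E + alt = 6371.0 + 27947.37 = 34318.3700 km = 3.431837e+07 m
v = sqrt(mu/r) = sqrt(3.986e14 / 3.431837e+07) = 3408.0450 m/s = 3.4080 km/s

3.4080 km/s


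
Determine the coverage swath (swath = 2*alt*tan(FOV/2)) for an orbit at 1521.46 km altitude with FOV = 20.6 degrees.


FOV = 20.6 deg = 0.3595378 rad
swath = 2 * alt * tan(FOV/2) = 2 * 1521.46 * tan(0.1797689)
swath = 2 * 1521.46 * 0.1817308
swath = 552.9923 km

552.9923 km


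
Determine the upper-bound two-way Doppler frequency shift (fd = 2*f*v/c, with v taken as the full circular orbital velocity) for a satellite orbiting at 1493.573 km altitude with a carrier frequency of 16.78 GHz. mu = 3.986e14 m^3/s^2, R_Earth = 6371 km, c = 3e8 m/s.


r = 7.864573e+06 m
v = sqrt(mu/r) = 7119.1980 m/s (worst-case radial velocity)
f = 16.78 GHz = 1.678e+10 Hz
fd = 2*f*v/c = 2*1.678e+10*7119.1980/3.0e+08
fd = 796400.9522 Hz

796400.9522 Hz


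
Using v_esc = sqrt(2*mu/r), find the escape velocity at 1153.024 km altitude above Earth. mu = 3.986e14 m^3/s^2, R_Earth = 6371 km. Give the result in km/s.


r = 6371.0 + 1153.024 = 7524.0240 km = 7.524024e+06 m
v_esc = sqrt(2*mu/r) = sqrt(2*3.986e14 / 7.524024e+06)
v_esc = 10293.3931 m/s = 10.2934 km/s

10.2934 km/s


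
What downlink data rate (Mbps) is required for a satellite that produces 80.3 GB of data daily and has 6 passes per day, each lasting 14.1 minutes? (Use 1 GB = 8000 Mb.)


total contact time = 6 * 14.1 * 60 = 5076.0000 s
data = 80.3 GB = 642400.0000 Mb
rate = 642400.0000 / 5076.0000 = 126.5563 Mbps

126.5563 Mbps


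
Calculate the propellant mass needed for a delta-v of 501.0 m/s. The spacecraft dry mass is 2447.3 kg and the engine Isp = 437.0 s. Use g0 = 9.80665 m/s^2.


ve = Isp * g0 = 437.0 * 9.80665 = 4285.506050 m/s
mass ratio = exp(dv/ve) = exp(501.0/4285.506050) = 1.12401341
m_prop = m_dry * (mr - 1) = 2447.3 * (1.12401341 - 1)
m_prop = 303.4980 kg

303.4980 kg


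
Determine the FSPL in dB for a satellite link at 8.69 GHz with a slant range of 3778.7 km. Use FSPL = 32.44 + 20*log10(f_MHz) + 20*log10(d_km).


f = 8.69 GHz = 8690.0000 MHz
d = 3778.7 km
FSPL = 32.44 + 20*log10(8690.0000) + 20*log10(3778.7)
FSPL = 32.44 + 78.7804 + 71.5468
FSPL = 182.7672 dB

182.7672 dB


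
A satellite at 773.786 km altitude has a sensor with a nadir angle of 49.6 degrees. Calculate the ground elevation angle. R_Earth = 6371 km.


r = R_E + alt = 7144.7860 km
Law of sines in the satellite / Earth-center / ground-point triangle:
  sin(nadir)/R_E = sin(90 + el)/r  =>  cos(el) = (r/R_E)*sin(nadir)
cos(el) = (7144.7860 / 6371.0000) * sin(49.6 deg) = 0.8540305
el = arccos(0.8540305) = 31.3472 deg
(Earth-central angle = 90 - nadir - el = 9.0528 deg)

31.3472 degrees


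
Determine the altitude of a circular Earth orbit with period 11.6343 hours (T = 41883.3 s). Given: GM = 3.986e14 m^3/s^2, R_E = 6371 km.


T = 41883.3 s
r = (mu*T^2/(4*pi^2))^(1/3) = (3.986e14 * 41883.3^2 / (4*pi^2))^(1/3)
r = 2.6066724e+07 m = 26066.7236 km
alt = r - R_E = 26066.7236 - 6371 = 19695.7236 km

19695.7236 km


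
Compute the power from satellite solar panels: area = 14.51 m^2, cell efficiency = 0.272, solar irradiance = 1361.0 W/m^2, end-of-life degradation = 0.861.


P = area * eta * S * degradation
P = 14.51 * 0.272 * 1361.0 * 0.861
P = 4624.8494 W

4624.8494 W


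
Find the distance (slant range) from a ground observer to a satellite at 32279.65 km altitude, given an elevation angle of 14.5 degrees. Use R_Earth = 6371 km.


h = 32279.65 km, el = 14.5 deg
d = -R_E*sin(el) + sqrt((R_E*sin(el))^2 + 2*R_E*h + h^2)
d = -6371.0000*sin(0.2530727) + sqrt((6371.0000*0.25038)^2 + 2*6371.0000*32279.65 + 32279.65^2)
d = 36560.1389 km

36560.1389 km


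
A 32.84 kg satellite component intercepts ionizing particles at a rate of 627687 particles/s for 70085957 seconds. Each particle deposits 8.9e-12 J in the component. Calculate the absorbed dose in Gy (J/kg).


Total energy deposited = rate * time * E_per
  = 627687 * 70085957 * 8.9e-12 = 391.5292 J
Dose = E_total / mass = 391.5292 / 32.84
Dose = 11.9223 Gy

11.9223 Gy


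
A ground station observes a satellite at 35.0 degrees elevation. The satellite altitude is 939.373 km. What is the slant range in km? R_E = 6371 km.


h = 939.373 km, el = 35.0 deg
d = -R_E*sin(el) + sqrt((R_E*sin(el))^2 + 2*R_E*h + h^2)
d = -6371.0000*sin(0.6108652) + sqrt((6371.0000*0.5735764)^2 + 2*6371.0000*939.373 + 939.373^2)
d = 1464.8749 km

1464.8749 km


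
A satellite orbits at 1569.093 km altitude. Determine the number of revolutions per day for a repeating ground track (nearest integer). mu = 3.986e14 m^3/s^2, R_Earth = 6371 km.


r = 7.940093e+06 m
T = 2*pi*sqrt(r^3/mu) = 7041.2474 s = 117.3541 min
revs/day = 1440 / 117.3541 = 12.2706
Rounded: 12 revolutions per day

12 revolutions per day


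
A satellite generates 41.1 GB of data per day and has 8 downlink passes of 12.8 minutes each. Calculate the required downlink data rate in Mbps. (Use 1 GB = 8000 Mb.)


total contact time = 8 * 12.8 * 60 = 6144.0000 s
data = 41.1 GB = 328800.0000 Mb
rate = 328800.0000 / 6144.0000 = 53.5156 Mbps

53.5156 Mbps


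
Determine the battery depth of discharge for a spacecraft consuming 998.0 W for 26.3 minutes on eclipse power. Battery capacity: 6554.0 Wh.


E_used = P * t / 60 = 998.0 * 26.3 / 60 = 437.4567 Wh
DOD = E_used / E_total * 100 = 437.4567 / 6554.0 * 100
DOD = 6.6747 %

6.6747 %


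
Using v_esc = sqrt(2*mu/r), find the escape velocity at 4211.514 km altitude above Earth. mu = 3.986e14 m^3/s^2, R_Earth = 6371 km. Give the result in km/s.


r = 6371.0 + 4211.514 = 10582.5140 km = 1.0582514e+07 m
v_esc = sqrt(2*mu/r) = sqrt(2*3.986e14 / 1.0582514e+07)
v_esc = 8679.3903 m/s = 8.6794 km/s

8.6794 km/s


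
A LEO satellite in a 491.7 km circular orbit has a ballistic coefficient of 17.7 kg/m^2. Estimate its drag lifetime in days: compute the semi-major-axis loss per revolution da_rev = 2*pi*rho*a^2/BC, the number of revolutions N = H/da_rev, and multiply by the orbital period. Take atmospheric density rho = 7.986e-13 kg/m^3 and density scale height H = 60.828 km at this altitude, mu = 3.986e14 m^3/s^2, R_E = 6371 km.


a = R_E + alt = 6862.7000 km = 6.8627e+06 m
da_rev = 2*pi*rho*a^2/BC = 2*pi*7.986e-13*(6.8627e+06)^2/17.7 = 13.351373 m per revolution
N = H/da_rev = 60828.0000 m / 13.351373 m = 4555.9359 revolutions
P = 2*pi*sqrt(a^3/mu) = 5657.8801 s
lifetime = N*P = 4555.9359 * 5657.8801 = 2.5776939e+07 s = 298.3442 days

298.3442 days


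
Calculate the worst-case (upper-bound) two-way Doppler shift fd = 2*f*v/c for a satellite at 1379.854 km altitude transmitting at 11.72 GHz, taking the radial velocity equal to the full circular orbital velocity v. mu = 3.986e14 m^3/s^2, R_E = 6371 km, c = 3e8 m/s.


r = 7.750854e+06 m
v = sqrt(mu/r) = 7171.2336 m/s (worst-case radial velocity)
f = 11.72 GHz = 1.172e+10 Hz
fd = 2*f*v/c = 2*1.172e+10*7171.2336/3.0e+08
fd = 560312.3844 Hz

560312.3844 Hz


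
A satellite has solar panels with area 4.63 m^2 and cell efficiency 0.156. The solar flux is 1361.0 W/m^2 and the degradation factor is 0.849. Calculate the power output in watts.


P = area * eta * S * degradation
P = 4.63 * 0.156 * 1361.0 * 0.849
P = 834.5866 W

834.5866 W


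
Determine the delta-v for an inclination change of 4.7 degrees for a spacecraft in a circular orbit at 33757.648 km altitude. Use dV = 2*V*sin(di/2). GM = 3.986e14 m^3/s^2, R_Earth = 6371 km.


r = 40128.6480 km = 4.0128648e+07 m
V = sqrt(mu/r) = 3151.6747 m/s
di = 4.7 deg = 0.08203047 rad
dV = 2*V*sin(di/2) = 2*3151.6747*sin(0.04101524)
dV = 258.4609 m/s = 0.2584609 km/s

0.2585 km/s


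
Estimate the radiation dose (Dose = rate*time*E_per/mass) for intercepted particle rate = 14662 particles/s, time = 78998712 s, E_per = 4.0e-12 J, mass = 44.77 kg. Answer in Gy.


Total energy deposited = rate * time * E_per
  = 14662 * 78998712 * 4.0e-12 = 4.6331 J
Dose = E_total / mass = 4.6331 / 44.77
Dose = 0.1034871 Gy

0.1035 Gy


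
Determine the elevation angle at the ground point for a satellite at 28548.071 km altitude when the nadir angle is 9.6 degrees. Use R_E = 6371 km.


r = R_E + alt = 34919.0710 km
Law of sines in the satellite / Earth-center / ground-point triangle:
  sin(nadir)/R_E = sin(90 + el)/r  =>  cos(el) = (r/R_E)*sin(nadir)
cos(el) = (34919.0710 / 6371.0000) * sin(9.6 deg) = 0.9140496
el = arccos(0.9140496) = 23.9289 deg
(Earth-central angle = 90 - nadir - el = 56.4711 deg)

23.9289 degrees


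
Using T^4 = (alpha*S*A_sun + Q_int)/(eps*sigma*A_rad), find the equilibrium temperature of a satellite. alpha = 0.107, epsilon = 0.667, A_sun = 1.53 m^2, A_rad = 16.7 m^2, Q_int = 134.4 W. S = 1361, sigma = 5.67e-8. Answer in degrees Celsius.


Numerator = alpha*S*A_sun + Q_int = 0.107*1361*1.53 + 134.4 = 357.2093 W
Denominator = eps*sigma*A_rad = 0.667*5.67e-8*16.7 = 6.3157563e-07 W/K^4
T^4 = 5.6558438e+08 K^4
T = 154.2142 K = -118.9358 C

-118.9358 degrees Celsius


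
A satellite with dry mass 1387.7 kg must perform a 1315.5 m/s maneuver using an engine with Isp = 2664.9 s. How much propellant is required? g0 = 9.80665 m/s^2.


ve = Isp * g0 = 2664.9 * 9.80665 = 26133.741585 m/s
mass ratio = exp(dv/ve) = exp(1315.5/26133.741585) = 1.05162567
m_prop = m_dry * (mr - 1) = 1387.7 * (1.05162567 - 1)
m_prop = 71.6409 kg

71.6409 kg


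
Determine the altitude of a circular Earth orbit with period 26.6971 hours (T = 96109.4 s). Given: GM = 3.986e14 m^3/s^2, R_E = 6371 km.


T = 96109.4 s
r = (mu*T^2/(4*pi^2))^(1/3) = (3.986e14 * 96109.4^2 / (4*pi^2))^(1/3)
r = 4.5349214e+07 m = 45349.2139 km
alt = r - R_E = 45349.2139 - 6371 = 38978.2139 km

38978.2139 km


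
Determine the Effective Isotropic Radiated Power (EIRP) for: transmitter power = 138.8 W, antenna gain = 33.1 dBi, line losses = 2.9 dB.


Pt = 138.8 W = 21.4239 dBW
EIRP = Pt_dBW + Gt - losses = 21.4239 + 33.1 - 2.9 = 51.6239 dBW

51.6239 dBW


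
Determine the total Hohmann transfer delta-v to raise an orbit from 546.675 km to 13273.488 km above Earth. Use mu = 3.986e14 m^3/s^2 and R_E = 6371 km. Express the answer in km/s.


r1 = 6917.6750 km = 6.917675e+06 m
r2 = 19644.4880 km = 1.9644488e+07 m
dv1 = sqrt(mu/r1)*(sqrt(2*r2/(r1+r2)) - 1) = 1641.1058 m/s
dv2 = sqrt(mu/r2)*(1 - sqrt(2*r1/(r1+r2))) = 1253.5575 m/s
total dv = |dv1| + |dv2| = 1641.1058 + 1253.5575 = 2894.6633 m/s = 2.8947 km/s

2.8947 km/s


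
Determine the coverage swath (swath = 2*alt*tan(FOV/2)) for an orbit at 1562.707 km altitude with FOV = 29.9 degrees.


FOV = 29.9 deg = 0.5218534 rad
swath = 2 * alt * tan(FOV/2) = 2 * 1562.707 * tan(0.2609267)
swath = 2 * 1562.707 * 0.2670141
swath = 834.5296 km

834.5296 km


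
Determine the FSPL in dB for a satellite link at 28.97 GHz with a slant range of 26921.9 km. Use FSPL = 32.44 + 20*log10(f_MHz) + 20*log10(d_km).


f = 28.97 GHz = 28970.0000 MHz
d = 26921.9 km
FSPL = 32.44 + 20*log10(28970.0000) + 20*log10(26921.9)
FSPL = 32.44 + 89.2390 + 88.6021
FSPL = 210.2811 dB

210.2811 dB


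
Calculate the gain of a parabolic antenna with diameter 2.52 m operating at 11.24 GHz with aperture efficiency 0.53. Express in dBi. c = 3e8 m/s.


lambda = c/f = 3e8 / 1.124e+10 = 0.02669039 m
G = eta*(pi*D/lambda)^2 = 0.53*(pi*2.52/0.02669039)^2
G = 46630.1497 (linear)
G = 10*log10(46630.1497) = 46.6867 dBi

46.6867 dBi


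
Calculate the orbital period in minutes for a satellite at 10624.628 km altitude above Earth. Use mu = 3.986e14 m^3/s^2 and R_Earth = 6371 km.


r = 16995.6280 km = 1.6995628e+07 m
T = 2*pi*sqrt(r^3/mu) = 2*pi*sqrt(4.9092105e+21 / 3.986e14)
T = 22050.4291 s = 367.5072 min

367.5072 minutes


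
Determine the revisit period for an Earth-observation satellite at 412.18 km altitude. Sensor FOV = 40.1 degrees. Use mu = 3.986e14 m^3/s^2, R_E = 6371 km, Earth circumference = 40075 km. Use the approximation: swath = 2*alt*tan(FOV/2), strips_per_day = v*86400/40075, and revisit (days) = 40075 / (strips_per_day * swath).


swath = 2*412.18*tan(0.3499385) = 300.8575 km
v = sqrt(mu/r) = 7665.7028 m/s = 7.6657 km/s
strips/day = v*86400/40075 = 7.6657*86400/40075 = 16.5269
coverage/day = strips * swath = 16.5269 * 300.8575 = 4972.2500 km
revisit = 40075 / 4972.2500 = 8.0597 days

8.0597 days


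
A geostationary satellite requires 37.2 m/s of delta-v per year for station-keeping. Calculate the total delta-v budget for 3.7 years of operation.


dV = rate * years = 37.2 * 3.7
dV = 137.6400 m/s

137.6400 m/s


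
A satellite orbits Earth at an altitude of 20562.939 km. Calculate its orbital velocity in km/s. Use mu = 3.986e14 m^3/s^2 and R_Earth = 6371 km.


r = R_E + alt = 6371.0 + 20562.939 = 26933.9390 km = 2.6933939e+07 m
v = sqrt(mu/r) = sqrt(3.986e14 / 2.6933939e+07) = 3846.9692 m/s = 3.8470 km/s

3.8470 km/s


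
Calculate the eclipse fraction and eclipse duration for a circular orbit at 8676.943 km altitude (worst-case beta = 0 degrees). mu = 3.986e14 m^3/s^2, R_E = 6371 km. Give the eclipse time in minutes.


r = 15047.9430 km
T = 306.1792 min
Eclipse fraction = arcsin(R_E/r)/pi = arcsin(6371.0000/15047.9430)/pi
= arcsin(0.4233801)/pi = 0.1391565
Eclipse duration = 0.1391565 * 306.1792 = 42.6068 min

42.6068 minutes


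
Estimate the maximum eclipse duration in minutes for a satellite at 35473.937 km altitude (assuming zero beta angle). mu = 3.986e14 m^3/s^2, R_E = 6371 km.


r = 41844.9370 km
T = 1419.7908 min
Eclipse fraction = arcsin(R_E/r)/pi = arcsin(6371.0000/41844.9370)/pi
= arcsin(0.1522526)/pi = 0.04865272
Eclipse duration = 0.04865272 * 1419.7908 = 69.0767 min

69.0767 minutes


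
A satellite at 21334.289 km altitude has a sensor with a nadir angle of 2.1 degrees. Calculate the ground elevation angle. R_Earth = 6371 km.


r = R_E + alt = 27705.2890 km
Law of sines in the satellite / Earth-center / ground-point triangle:
  sin(nadir)/R_E = sin(90 + el)/r  =>  cos(el) = (r/R_E)*sin(nadir)
cos(el) = (27705.2890 / 6371.0000) * sin(2.1 deg) = 0.1593509
el = arccos(0.1593509) = 80.8308 deg
(Earth-central angle = 90 - nadir - el = 7.0692 deg)

80.8308 degrees


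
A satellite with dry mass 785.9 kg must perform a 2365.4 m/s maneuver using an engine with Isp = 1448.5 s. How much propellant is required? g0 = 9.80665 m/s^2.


ve = Isp * g0 = 1448.5 * 9.80665 = 14204.932525 m/s
mass ratio = exp(dv/ve) = exp(2365.4/14204.932525) = 1.18118671
m_prop = m_dry * (mr - 1) = 785.9 * (1.18118671 - 1)
m_prop = 142.3946 kg

142.3946 kg


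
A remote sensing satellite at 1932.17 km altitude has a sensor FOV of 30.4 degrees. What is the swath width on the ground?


FOV = 30.4 deg = 0.5305801 rad
swath = 2 * alt * tan(FOV/2) = 2 * 1932.17 * tan(0.26529)
swath = 2 * 1932.17 * 0.271694
swath = 1049.9179 km

1049.9179 km


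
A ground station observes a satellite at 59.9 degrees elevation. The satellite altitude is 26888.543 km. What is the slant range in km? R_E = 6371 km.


h = 26888.543 km, el = 59.9 deg
d = -R_E*sin(el) + sqrt((R_E*sin(el))^2 + 2*R_E*h + h^2)
d = -6371.0000*sin(1.0455) + sqrt((6371.0000*0.8651514)^2 + 2*6371.0000*26888.543 + 26888.543^2)
d = 27593.8355 km

27593.8355 km


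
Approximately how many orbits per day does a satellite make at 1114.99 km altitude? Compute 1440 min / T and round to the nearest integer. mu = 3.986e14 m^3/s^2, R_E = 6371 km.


r = 7.48599e+06 m
T = 2*pi*sqrt(r^3/mu) = 6445.9226 s = 107.4320 min
revs/day = 1440 / 107.4320 = 13.4038
Rounded: 13 revolutions per day

13 revolutions per day


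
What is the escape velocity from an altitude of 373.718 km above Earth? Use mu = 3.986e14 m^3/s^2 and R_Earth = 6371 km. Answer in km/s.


r = 6371.0 + 373.718 = 6744.7180 km = 6.744718e+06 m
v_esc = sqrt(2*mu/r) = sqrt(2*3.986e14 / 6.744718e+06)
v_esc = 10871.8073 m/s = 10.8718 km/s

10.8718 km/s


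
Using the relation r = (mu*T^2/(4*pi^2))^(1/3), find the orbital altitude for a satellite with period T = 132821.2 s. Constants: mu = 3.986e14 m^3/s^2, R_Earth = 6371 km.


T = 132821.2 s
r = (mu*T^2/(4*pi^2))^(1/3) = (3.986e14 * 132821.2^2 / (4*pi^2))^(1/3)
r = 5.6264887e+07 m = 56264.8872 km
alt = r - R_E = 56264.8872 - 6371 = 49893.8872 km

49893.8872 km


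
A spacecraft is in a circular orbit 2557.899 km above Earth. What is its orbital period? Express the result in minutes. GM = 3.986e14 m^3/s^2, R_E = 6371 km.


r = 8928.8990 km = 8.928899e+06 m
T = 2*pi*sqrt(r^3/mu) = 2*pi*sqrt(7.1185859e+20 / 3.986e14)
T = 8396.6894 s = 139.9448 min

139.9448 minutes


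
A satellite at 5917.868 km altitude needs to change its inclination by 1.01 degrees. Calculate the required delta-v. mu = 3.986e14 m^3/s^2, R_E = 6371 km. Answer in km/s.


r = 12288.8680 km = 1.2288868e+07 m
V = sqrt(mu/r) = 5695.2489 m/s
di = 1.01 deg = 0.01762783 rad
dV = 2*V*sin(di/2) = 2*5695.2489*sin(0.008813913)
dV = 100.3936 m/s = 0.1003936 km/s

0.1004 km/s


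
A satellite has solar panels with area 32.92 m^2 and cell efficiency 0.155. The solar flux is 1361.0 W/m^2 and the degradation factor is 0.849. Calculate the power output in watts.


P = area * eta * S * degradation
P = 32.92 * 0.155 * 1361.0 * 0.849
P = 5895.9982 W

5895.9982 W


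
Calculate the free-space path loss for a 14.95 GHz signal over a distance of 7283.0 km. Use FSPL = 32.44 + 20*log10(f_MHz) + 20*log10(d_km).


f = 14.95 GHz = 14950.0000 MHz
d = 7283.0 km
FSPL = 32.44 + 20*log10(14950.0000) + 20*log10(7283.0)
FSPL = 32.44 + 83.4928 + 77.2462
FSPL = 193.1790 dB

193.1790 dB


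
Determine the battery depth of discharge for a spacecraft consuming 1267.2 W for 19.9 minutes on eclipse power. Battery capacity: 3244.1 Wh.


E_used = P * t / 60 = 1267.2 * 19.9 / 60 = 420.2880 Wh
DOD = E_used / E_total * 100 = 420.2880 / 3244.1 * 100
DOD = 12.9555 %

12.9555 %


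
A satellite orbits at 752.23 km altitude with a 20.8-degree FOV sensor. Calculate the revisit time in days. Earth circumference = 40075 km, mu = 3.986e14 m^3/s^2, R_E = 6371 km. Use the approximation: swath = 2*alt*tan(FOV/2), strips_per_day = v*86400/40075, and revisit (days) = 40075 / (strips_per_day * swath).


swath = 2*752.23*tan(0.1815142) = 276.1201 km
v = sqrt(mu/r) = 7480.4920 m/s = 7.4805 km/s
strips/day = v*86400/40075 = 7.4805*86400/40075 = 16.1276
coverage/day = strips * swath = 16.1276 * 276.1201 = 4453.1607 km
revisit = 40075 / 4453.1607 = 8.9992 days

8.9992 days


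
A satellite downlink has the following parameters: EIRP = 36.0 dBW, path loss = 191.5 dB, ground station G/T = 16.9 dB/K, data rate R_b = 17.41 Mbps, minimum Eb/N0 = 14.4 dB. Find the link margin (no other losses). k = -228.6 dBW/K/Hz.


C/N0 = EIRP - FSPL + G/T - k = 36.0 - 191.5 + 16.9 - (-228.6)
C/N0 = 90.0000 dB-Hz
R_b = 17.41 Mbps = 1.741e+07 bps -> 10*log10(R_b) = 72.4080 dB-Hz
Eb/N0 = C/N0 - 10*log10(R_b) = 90.0000 - 72.4080 = 17.5920 dB
Margin = Eb/N0 - Eb/N0_req = 17.5920 - 14.4 = 3.1920 dB (link closes)

3.1920 dB


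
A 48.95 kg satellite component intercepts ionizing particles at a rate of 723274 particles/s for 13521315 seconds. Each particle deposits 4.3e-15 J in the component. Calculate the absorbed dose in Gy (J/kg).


Total energy deposited = rate * time * E_per
  = 723274 * 13521315 * 4.3e-15 = 0.04205235 J
Dose = E_total / mass = 0.04205235 / 48.95
Dose = 8.5908778e-04 Gy

8.5909e-04 Gy


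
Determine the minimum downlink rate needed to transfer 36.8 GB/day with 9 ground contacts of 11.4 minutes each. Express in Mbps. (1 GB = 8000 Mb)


total contact time = 9 * 11.4 * 60 = 6156.0000 s
data = 36.8 GB = 294400.0000 Mb
rate = 294400.0000 / 6156.0000 = 47.8233 Mbps

47.8233 Mbps


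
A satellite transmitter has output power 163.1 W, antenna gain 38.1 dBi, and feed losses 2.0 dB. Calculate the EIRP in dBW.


Pt = 163.1 W = 22.1245 dBW
EIRP = Pt_dBW + Gt - losses = 22.1245 + 38.1 - 2.0 = 58.2245 dBW

58.2245 dBW


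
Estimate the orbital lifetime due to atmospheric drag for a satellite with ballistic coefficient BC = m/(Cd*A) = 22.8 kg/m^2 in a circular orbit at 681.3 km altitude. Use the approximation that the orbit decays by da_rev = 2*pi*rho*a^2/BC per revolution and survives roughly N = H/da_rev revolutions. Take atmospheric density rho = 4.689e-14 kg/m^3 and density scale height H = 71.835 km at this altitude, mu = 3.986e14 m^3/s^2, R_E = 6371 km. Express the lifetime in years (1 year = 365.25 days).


a = R_E + alt = 7052.3000 km = 7.0523e+06 m
da_rev = 2*pi*rho*a^2/BC = 2*pi*4.689e-14*(7.0523e+06)^2/22.8 = 0.6426682 m per revolution
N = H/da_rev = 71835.0000 m / 0.6426682 m = 111776.1855 revolutions
P = 2*pi*sqrt(a^3/mu) = 5893.9628 s
lifetime = N*P = 111776.1855 * 5893.9628 = 6.5880468e+08 s = 7625.0541 days
years = 7625.0541 / 365.25 = 20.8763 years

20.8763 years


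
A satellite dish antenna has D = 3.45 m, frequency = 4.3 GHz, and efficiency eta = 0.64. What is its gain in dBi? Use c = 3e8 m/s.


lambda = c/f = 3e8 / 4.3e+09 = 0.06976744 m
G = eta*(pi*D/lambda)^2 = 0.64*(pi*3.45/0.06976744)^2
G = 15445.8677 (linear)
G = 10*log10(15445.8677) = 41.8881 dBi

41.8881 dBi


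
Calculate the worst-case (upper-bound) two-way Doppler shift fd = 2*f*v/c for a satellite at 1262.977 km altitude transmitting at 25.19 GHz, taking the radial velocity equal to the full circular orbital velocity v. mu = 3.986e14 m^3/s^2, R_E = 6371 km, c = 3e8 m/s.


r = 7.633977e+06 m
v = sqrt(mu/r) = 7225.9212 m/s (worst-case radial velocity)
f = 25.19 GHz = 2.519e+10 Hz
fd = 2*f*v/c = 2*2.519e+10*7225.9212/3.0e+08
fd = 1.213473e+06 Hz

1.2135e+06 Hz


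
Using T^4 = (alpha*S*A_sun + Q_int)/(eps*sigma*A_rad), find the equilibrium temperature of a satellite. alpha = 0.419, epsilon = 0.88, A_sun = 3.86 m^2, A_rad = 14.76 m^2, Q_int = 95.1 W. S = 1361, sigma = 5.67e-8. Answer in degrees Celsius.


Numerator = alpha*S*A_sun + Q_int = 0.419*1361*3.86 + 95.1 = 2296.2997 W
Denominator = eps*sigma*A_rad = 0.88*5.67e-8*14.76 = 7.3646496e-07 W/K^4
T^4 = 3.1180027e+09 K^4
T = 236.3029 K = -36.8471 C

-36.8471 degrees Celsius


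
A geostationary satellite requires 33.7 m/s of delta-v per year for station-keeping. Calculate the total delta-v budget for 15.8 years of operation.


dV = rate * years = 33.7 * 15.8
dV = 532.4600 m/s

532.4600 m/s


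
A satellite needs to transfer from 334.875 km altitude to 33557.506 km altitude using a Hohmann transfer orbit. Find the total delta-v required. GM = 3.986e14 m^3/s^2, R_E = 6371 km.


r1 = 6705.8750 km = 6.705875e+06 m
r2 = 39928.5060 km = 3.9928506e+07 m
dv1 = sqrt(mu/r1)*(sqrt(2*r2/(r1+r2)) - 1) = 2379.1511 m/s
dv2 = sqrt(mu/r2)*(1 - sqrt(2*r1/(r1+r2))) = 1465.1606 m/s
total dv = |dv1| + |dv2| = 2379.1511 + 1465.1606 = 3844.3117 m/s = 3.8443 km/s

3.8443 km/s


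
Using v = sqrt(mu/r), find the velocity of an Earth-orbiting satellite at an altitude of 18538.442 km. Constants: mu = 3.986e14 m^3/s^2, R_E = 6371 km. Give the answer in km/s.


r = R_E + alt = 6371.0 + 18538.442 = 24909.4420 km = 2.4909442e+07 m
v = sqrt(mu/r) = sqrt(3.986e14 / 2.4909442e+07) = 4000.2455 m/s = 4.0002 km/s

4.0002 km/s


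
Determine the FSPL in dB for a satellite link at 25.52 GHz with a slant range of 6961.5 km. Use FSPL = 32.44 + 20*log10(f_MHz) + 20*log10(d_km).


f = 25.52 GHz = 25520.0000 MHz
d = 6961.5 km
FSPL = 32.44 + 20*log10(25520.0000) + 20*log10(6961.5)
FSPL = 32.44 + 88.1376 + 76.8541
FSPL = 197.4317 dB

197.4317 dB


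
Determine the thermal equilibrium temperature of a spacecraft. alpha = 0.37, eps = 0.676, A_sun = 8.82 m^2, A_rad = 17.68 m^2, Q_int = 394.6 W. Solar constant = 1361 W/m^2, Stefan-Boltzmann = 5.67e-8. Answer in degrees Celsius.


Numerator = alpha*S*A_sun + Q_int = 0.37*1361*8.82 + 394.6 = 4836.0874 W
Denominator = eps*sigma*A_rad = 0.676*5.67e-8*17.68 = 6.7766026e-07 W/K^4
T^4 = 7.1364483e+09 K^4
T = 290.6501 K = 17.5001 C

17.5001 degrees Celsius


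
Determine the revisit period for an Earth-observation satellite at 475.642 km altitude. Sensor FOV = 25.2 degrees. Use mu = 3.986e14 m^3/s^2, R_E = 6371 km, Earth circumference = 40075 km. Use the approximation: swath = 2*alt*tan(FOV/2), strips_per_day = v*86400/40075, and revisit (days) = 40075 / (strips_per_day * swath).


swath = 2*475.642*tan(0.2199115) = 212.6372 km
v = sqrt(mu/r) = 7630.0931 m/s = 7.6301 km/s
strips/day = v*86400/40075 = 7.6301*86400/40075 = 16.4502
coverage/day = strips * swath = 16.4502 * 212.6372 = 3497.9148 km
revisit = 40075 / 3497.9148 = 11.4568 days

11.4568 days


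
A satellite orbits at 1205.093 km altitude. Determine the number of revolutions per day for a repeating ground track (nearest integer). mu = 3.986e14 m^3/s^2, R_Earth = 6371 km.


r = 7.576093e+06 m
T = 2*pi*sqrt(r^3/mu) = 6562.6489 s = 109.3775 min
revs/day = 1440 / 109.3775 = 13.1654
Rounded: 13 revolutions per day

13 revolutions per day


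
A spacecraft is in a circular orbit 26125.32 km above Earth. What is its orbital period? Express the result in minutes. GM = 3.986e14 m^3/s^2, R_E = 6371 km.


r = 32496.3200 km = 3.249632e+07 m
T = 2*pi*sqrt(r^3/mu) = 2*pi*sqrt(3.4316465e+22 / 3.986e14)
T = 58299.1866 s = 971.6531 min

971.6531 minutes


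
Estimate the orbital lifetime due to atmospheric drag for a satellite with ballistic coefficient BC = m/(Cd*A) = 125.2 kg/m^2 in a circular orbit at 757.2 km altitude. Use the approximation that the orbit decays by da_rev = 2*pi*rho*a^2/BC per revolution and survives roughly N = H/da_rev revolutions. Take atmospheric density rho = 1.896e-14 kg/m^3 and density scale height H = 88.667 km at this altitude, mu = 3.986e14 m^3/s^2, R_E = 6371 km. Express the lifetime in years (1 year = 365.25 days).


a = R_E + alt = 7128.2000 km = 7.1282e+06 m
da_rev = 2*pi*rho*a^2/BC = 2*pi*1.896e-14*(7.1282e+06)^2/125.2 = 0.0483474558 m per revolution
N = H/da_rev = 88667.0000 m / 0.0483474558 m = 1.8339538e+06 revolutions
P = 2*pi*sqrt(a^3/mu) = 5989.3685 s
lifetime = N*P = 1.8339538e+06 * 5989.3685 = 1.0984225e+10 s = 127132.2352 days
years = 127132.2352 / 365.25 = 348.0691 years

348.0691 years
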